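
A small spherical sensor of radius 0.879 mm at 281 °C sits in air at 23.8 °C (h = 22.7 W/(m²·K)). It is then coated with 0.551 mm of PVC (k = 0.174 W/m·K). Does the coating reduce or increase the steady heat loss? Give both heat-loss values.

Critical radius for a sphere: r_cr = 2k/h = 0.0153 m = 1.53 cm.
Outer radius after coating: r₂ = 8.79×10^-4 + 5.51×10^-4 = 0.001430 m.
Since r₁ < r_cr and r₂ ≤ r_cr, the coating moves toward the maximum at r_cr — heat loss rises.
Bare: R = 1/(4πr₁²h) = 4537 K/W; Q = 257.2/4537 = 0.0567 W.
Coated: R = R_cond + R_conv = 1915 K/W; Q = 257.2/1915 = 0.134 W.

increases: 0.0567 → 0.134 W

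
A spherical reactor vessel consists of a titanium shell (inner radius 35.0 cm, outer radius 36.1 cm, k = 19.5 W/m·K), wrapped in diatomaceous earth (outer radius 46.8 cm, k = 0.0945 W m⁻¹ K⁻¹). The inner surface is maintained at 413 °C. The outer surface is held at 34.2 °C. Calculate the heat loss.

Q = 710 W

Resistance network (inner→outer):
  R_titanium = (1/0.350 − 1/0.361)/(4πk) = 0.08706/(4π·19.5) = 3.553×10^-4 K/W
  R_diatomaceous earth = (1/0.361 − 1/0.468)/(4πk) = 0.6333/(4π·0.0945) = 0.5333 K/W
ΣR = 3.553×10^-4 + 0.5333 = 0.5337 K/W
Q = ΔT/ΣR = (413 °C − 34.2 °C)/0.5337 = 710 W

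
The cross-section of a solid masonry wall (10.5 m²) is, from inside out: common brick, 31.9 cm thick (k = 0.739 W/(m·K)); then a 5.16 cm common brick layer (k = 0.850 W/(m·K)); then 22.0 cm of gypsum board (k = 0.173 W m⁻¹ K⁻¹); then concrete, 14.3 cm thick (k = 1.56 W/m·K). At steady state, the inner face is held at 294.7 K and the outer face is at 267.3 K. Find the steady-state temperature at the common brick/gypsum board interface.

T = 287.4 K

Series thermal resistances, inner to outer:
  R_common brick = L/(kA) = 0.319/(0.739·10.5) = 0.04111 K/W
  R_common brick = L/(kA) = 0.0516/(0.850·10.5) = 0.005782 K/W
  R_gypsum board = L/(kA) = 0.220/(0.173·10.5) = 0.1211 K/W
  R_concrete = L/(kA) = 0.143/(1.56·10.5) = 0.008730 K/W
ΣR = 0.04111 + 0.005782 + 0.1211 + 0.008730 = 0.1767 K/W
Q = ΔT/ΣR = (294.7 K − 267.3 K)/0.1767 = 155.1 W
From the inner boundary to the common brick/gypsum board interface, ΣR_partial = 0.04689 K/W.
T_interface = T_in − Q·ΣR_partial = 294.7 K − (155.1)(0.04689) = 287.4 K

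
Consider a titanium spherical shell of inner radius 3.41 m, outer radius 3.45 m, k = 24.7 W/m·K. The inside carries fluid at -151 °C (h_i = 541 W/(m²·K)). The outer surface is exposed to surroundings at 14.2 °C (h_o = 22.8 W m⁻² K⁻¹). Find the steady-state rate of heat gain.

Resistance network (inner→outer):
  R_conv,in = 1/(4πr²h) = 1/(4π·3.41²·541) = 1.265×10^-5 K/W
  R_titanium = (1/3.41 − 1/3.45)/(4πk) = 0.003400/(4π·24.7) = 1.095×10^-5 K/W
  R_conv,out = 1/(4πr²h) = 1/(4π·3.45²·22.8) = 2.932×10^-4 K/W
ΣR = 1.265×10^-5 + 1.095×10^-5 + 2.932×10^-4 = 3.168×10^-4 K/W
Q = ΔT/ΣR = (-151 °C − 14.2 °C)/3.168×10^-4 = -5.21×10^5 W
(Negative Q ⇒ heat flows inward; heat gain = 5.21×10^5 W.)

Q = 5.21×10^5 W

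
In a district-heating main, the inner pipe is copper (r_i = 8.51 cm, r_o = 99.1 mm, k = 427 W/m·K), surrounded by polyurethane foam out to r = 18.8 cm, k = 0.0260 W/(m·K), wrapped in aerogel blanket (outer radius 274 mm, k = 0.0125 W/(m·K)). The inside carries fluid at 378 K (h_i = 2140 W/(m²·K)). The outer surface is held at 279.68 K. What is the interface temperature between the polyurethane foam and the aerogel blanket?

Resistance network (inner→outer):
  R'_conv,in = 1/(2πr h) = 1/(2π·0.0851·2140) = 8.739×10^-4 m·K/W
  R'_copper = ln(0.0991/0.0851)/(2πk) = 0.1523/(2π·427) = 5.677×10^-5 m·K/W
  R'_polyurethane foam = ln(0.188/0.0991)/(2πk) = 0.6403/(2π·0.0260) = 3.920 m·K/W
  R'_aerogel blanket = ln(0.274/0.188)/(2πk) = 0.3767/(2π·0.0125) = 4.796 m·K/W
ΣR = 8.739×10^-4 + 5.677×10^-5 + 3.920 + 4.796 = 8.717 m·K/W
Q' = ΔT/ΣR = (378 K − 279.68 K)/8.717 = 11.28 W/m
From the inner boundary to the polyurethane foam/aerogel blanket interface, ΣR_partial = 3.921 m·K/W.
T_interface = T_in − Q'·ΣR_partial = 378 K − (11.28)(3.921) = 333.8 K

T = 333.8 K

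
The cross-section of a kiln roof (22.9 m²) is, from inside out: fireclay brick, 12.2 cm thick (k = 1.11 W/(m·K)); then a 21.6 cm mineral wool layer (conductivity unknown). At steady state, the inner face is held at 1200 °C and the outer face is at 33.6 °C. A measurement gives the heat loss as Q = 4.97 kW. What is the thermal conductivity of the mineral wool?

k = 0.0410 W/m·K

ΣR = ΔT/Q = |1200 − 33.6|/4970 = 0.2347 K/W
Known resistances:
  R_fireclay brick = L/(kA) = 0.122/(1.11·22.9) = 0.004800 K/W
R_mineral wool = ΣR − ΣR_known = 0.2347 − 0.004800 = 0.2299 K/W
L/(kA) = 0.2299 ⇒ k = 0.216/(0.2299·22.9) = 0.0410 W/m·K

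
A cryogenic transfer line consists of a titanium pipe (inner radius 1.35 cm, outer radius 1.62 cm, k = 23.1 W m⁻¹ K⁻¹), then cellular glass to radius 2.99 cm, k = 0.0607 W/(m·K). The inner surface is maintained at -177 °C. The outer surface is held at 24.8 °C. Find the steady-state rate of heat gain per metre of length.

Q' = 125 W/m

Treat each layer as a resistance in series:
  R'_titanium = ln(0.0162/0.0135)/(2πk) = 0.1823/(2π·23.1) = 0.001256 m·K/W
  R'_cellular glass = ln(0.0299/0.0162)/(2πk) = 0.6128/(2π·0.0607) = 1.607 m·K/W
ΣR = 0.001256 + 1.607 = 1.608 m·K/W
Q' = ΔT/ΣR = (-177 °C − 24.8 °C)/1.608 = -125 W/m
(Negative Q' ⇒ heat flows inward; heat gain = 125 W/m.)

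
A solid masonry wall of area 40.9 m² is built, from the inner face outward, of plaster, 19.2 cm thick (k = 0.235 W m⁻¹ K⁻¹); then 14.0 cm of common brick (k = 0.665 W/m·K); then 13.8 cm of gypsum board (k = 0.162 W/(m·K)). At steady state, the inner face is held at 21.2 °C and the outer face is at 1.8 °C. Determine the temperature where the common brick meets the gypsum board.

T = 10.6 °C

Resistance network (inner→outer):
  R_plaster = L/(kA) = 0.192/(0.235·40.9) = 0.01998 K/W
  R_common brick = L/(kA) = 0.140/(0.665·40.9) = 0.005147 K/W
  R_gypsum board = L/(kA) = 0.138/(0.162·40.9) = 0.02083 K/W
ΣR = 0.01998 + 0.005147 + 0.02083 = 0.04596 K/W
Q = ΔT/ΣR = (21.2 °C − 1.8 °C)/0.04596 = 422.1 W
From the inner boundary to the common brick/gypsum board interface, ΣR_partial = 0.02513 K/W.
T_interface = T_in − Q·ΣR_partial = 21.2 °C − (422.1)(0.02513) = 10.6 °C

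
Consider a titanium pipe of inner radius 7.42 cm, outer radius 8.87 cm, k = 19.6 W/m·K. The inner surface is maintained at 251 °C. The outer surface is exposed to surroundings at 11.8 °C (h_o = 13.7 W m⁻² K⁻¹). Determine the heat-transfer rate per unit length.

Resistance network (inner→outer):
  R'_titanium = ln(0.0887/0.0742)/(2πk) = 0.1785/(2π·19.6) = 0.001449 m·K/W
  R'_conv,out = 1/(2πr h) = 1/(2π·0.0887·13.7) = 0.1310 m·K/W
ΣR = 0.001449 + 0.1310 = 0.1324 m·K/W
Q' = ΔT/ΣR = (251 °C − 11.8 °C)/0.1324 = 1810 W/m

Q' = 1810 W/m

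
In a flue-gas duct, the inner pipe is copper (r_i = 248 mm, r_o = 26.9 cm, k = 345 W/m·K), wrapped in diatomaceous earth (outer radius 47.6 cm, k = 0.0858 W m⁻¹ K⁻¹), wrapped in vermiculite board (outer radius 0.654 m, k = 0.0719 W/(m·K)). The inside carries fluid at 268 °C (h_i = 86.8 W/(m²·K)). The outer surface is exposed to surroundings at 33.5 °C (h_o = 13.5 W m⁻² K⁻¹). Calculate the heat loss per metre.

Q' = 131 W/m

Resistance network (inner→outer):
  R'_conv,in = 1/(2πr h) = 1/(2π·0.248·86.8) = 0.007393 m·K/W
  R'_copper = ln(0.269/0.248)/(2πk) = 0.08128/(2π·345) = 3.750×10^-5 m·K/W
  R'_diatomaceous earth = ln(0.476/0.269)/(2πk) = 0.5707/(2π·0.0858) = 1.059 m·K/W
  R'_vermiculite board = ln(0.654/0.476)/(2πk) = 0.3177/(2π·0.0719) = 0.7032 m·K/W
  R'_conv,out = 1/(2πr h) = 1/(2π·0.654·13.5) = 0.01803 m·K/W
ΣR = 0.007393 + 3.750×10^-5 + 1.059 + 0.7032 + 0.01803 = 1.788 m·K/W
Q' = ΔT/ΣR = (268 °C − 33.5 °C)/1.788 = 131 W/m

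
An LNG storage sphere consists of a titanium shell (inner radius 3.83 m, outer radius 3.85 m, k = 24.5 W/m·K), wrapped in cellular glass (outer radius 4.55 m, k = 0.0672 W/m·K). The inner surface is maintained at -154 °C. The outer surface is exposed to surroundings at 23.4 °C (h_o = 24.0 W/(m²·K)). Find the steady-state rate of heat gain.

Q = 3.74 kW

Treat each layer as a resistance in series:
  R_titanium = (1/3.83 − 1/3.85)/(4πk) = 0.001356/(4π·24.5) = 4.405×10^-6 K/W
  R_cellular glass = (1/3.85 − 1/4.55)/(4πk) = 0.03996/(4π·0.0672) = 0.04732 K/W
  R_conv,out = 1/(4πr²h) = 1/(4π·4.55²·24.0) = 1.602×10^-4 K/W
ΣR = 4.405×10^-6 + 0.04732 + 1.602×10^-4 = 0.04748 K/W
Q = ΔT/ΣR = (-154 °C − 23.4 °C)/0.04748 = -3740 W
(Negative Q ⇒ heat flows inward; heat gain = 3740 W.)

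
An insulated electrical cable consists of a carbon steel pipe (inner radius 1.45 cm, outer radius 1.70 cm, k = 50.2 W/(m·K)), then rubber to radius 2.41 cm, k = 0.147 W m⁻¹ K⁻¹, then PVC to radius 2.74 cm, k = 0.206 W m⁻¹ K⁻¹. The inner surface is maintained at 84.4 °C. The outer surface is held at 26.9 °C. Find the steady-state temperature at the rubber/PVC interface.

Resistance network (inner→outer):
  R'_carbon steel = ln(0.0170/0.0145)/(2πk) = 0.1591/(2π·50.2) = 5.043×10^-4 m·K/W
  R'_rubber = ln(0.0241/0.0170)/(2πk) = 0.3490/(2π·0.147) = 0.3779 m·K/W
  R'_PVC = ln(0.0274/0.0241)/(2πk) = 0.1283/(2π·0.206) = 0.09915 m·K/W
ΣR = 5.043×10^-4 + 0.3779 + 0.09915 = 0.4776 m·K/W
Q' = ΔT/ΣR = (84.4 °C − 26.9 °C)/0.4776 = 120.4 W/m
From the inner boundary to the rubber/PVC interface, ΣR_partial = 0.3784 m·K/W.
T_interface = T_in − Q'·ΣR_partial = 84.4 °C − (120.4)(0.3784) = 38.8 °C

T = 38.8 °C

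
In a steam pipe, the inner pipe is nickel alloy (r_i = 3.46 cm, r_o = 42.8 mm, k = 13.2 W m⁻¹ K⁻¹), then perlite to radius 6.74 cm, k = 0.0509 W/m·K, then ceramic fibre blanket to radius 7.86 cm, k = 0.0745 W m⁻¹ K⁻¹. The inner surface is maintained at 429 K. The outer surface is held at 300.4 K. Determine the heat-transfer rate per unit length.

Treat each layer as a resistance in series:
  R'_nickel alloy = ln(0.0428/0.0346)/(2πk) = 0.2127/(2π·13.2) = 0.002564 m·K/W
  R'_perlite = ln(0.0674/0.0428)/(2πk) = 0.4541/(2π·0.0509) = 1.420 m·K/W
  R'_ceramic fibre blanket = ln(0.0786/0.0674)/(2πk) = 0.1537/(2π·0.0745) = 0.3284 m·K/W
ΣR = 0.002564 + 1.420 + 0.3284 = 1.751 m·K/W
Q' = ΔT/ΣR = (429 K − 300.4 K)/1.751 = 73.4 W/m

Q' = 73.4 W/m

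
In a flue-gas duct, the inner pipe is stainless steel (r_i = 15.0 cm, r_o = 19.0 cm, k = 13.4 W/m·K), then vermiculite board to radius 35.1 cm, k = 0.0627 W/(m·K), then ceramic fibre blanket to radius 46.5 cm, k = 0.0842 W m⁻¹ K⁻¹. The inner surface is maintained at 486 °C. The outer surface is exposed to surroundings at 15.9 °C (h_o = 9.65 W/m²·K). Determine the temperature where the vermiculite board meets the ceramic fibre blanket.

T = 141 °C

Treat each layer as a resistance in series:
  R'_stainless steel = ln(0.190/0.150)/(2πk) = 0.2364/(2π·13.4) = 0.002808 m·K/W
  R'_vermiculite board = ln(0.351/0.190)/(2πk) = 0.6138/(2π·0.0627) = 1.558 m·K/W
  R'_ceramic fibre blanket = ln(0.465/0.351)/(2πk) = 0.2813/(2π·0.0842) = 0.5316 m·K/W
  R'_conv,out = 1/(2πr h) = 1/(2π·0.465·9.65) = 0.03547 m·K/W
ΣR = 0.002808 + 1.558 + 0.5316 + 0.03547 = 2.128 m·K/W
Q' = ΔT/ΣR = (486 °C − 15.9 °C)/2.128 = 220.9 W/m
From the inner boundary to the vermiculite board/ceramic fibre blanket interface, ΣR_partial = 1.561 m·K/W.
T_interface = T_in − Q'·ΣR_partial = 486 °C − (220.9)(1.561) = 141 °C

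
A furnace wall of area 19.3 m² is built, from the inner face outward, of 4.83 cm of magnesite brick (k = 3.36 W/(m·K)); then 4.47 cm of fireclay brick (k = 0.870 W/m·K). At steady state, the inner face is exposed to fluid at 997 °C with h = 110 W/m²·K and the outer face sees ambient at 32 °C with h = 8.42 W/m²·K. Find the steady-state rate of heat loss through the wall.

Q = 96.2 kW

Resistance network (inner→outer):
  R_conv,in = 1/(hA) = 1/(110·19.3) = 4.710×10^-4 K/W
  R_magnesite brick = L/(kA) = 0.0483/(3.36·19.3) = 7.448×10^-4 K/W
  R_fireclay brick = L/(kA) = 0.0447/(0.870·19.3) = 0.002662 K/W
  R_conv,out = 1/(hA) = 1/(8.42·19.3) = 0.006154 K/W
ΣR = 4.710×10^-4 + 7.448×10^-4 + 0.002662 + 0.006154 = 0.01003 K/W
Q = ΔT/ΣR = (997 °C − 32 °C)/0.01003 = 96200 W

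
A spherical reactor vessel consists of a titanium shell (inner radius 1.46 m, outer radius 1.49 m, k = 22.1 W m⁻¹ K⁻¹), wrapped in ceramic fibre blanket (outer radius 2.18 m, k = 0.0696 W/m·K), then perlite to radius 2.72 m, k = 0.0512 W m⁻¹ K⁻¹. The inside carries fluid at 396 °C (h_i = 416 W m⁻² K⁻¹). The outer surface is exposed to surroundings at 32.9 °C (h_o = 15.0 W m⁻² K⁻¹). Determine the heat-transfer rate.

Q = 942 W

Treat each layer as a resistance in series:
  R_conv,in = 1/(4πr²h) = 1/(4π·1.46²·416) = 8.974×10^-5 K/W
  R_titanium = (1/1.46 − 1/1.49)/(4πk) = 0.01379/(4π·22.1) = 4.966×10^-5 K/W
  R_ceramic fibre blanket = (1/1.49 − 1/2.18)/(4πk) = 0.2124/(4π·0.0696) = 0.2429 K/W
  R_perlite = (1/2.18 − 1/2.72)/(4πk) = 0.09107/(4π·0.0512) = 0.1415 K/W
  R_conv,out = 1/(4πr²h) = 1/(4π·2.72²·15.0) = 7.171×10^-4 K/W
ΣR = 8.974×10^-5 + 4.966×10^-5 + 0.2429 + 0.1415 + 7.171×10^-4 = 0.3853 K/W
Q = ΔT/ΣR = (396 °C − 32.9 °C)/0.3853 = 942 W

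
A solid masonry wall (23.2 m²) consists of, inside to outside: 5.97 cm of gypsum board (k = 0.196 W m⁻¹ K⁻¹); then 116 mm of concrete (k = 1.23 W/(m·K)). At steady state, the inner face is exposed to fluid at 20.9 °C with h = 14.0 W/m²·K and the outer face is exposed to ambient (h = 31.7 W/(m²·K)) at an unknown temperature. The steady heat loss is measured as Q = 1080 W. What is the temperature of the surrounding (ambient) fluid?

Series resistances:
  R_conv,in = 1/(hA) = 1/(14.0·23.2) = 0.003079 K/W
  R_gypsum board = L/(kA) = 0.0597/(0.196·23.2) = 0.01313 K/W
  R_concrete = L/(kA) = 0.116/(1.23·23.2) = 0.004065 K/W
  R_conv,out = 1/(hA) = 1/(31.7·23.2) = 0.001360 K/W
ΣR = 0.02163 K/W
ΔT = Q·ΣR = 1080 × 0.02163 = 23.36 K
Heat flows outward, so T_out = T_in − ΔT = 20.9 − 23.36 = -2.46 °C

T_out = -2.46 °C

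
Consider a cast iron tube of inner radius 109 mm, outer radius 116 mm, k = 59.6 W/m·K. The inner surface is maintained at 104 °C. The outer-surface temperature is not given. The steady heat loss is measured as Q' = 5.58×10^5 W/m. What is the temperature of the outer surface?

T_out = 11.3 °C

Series resistances:
  R'_cast iron = ln(0.116/0.109)/(2πk) = 0.06224/(2π·59.6) = 1.662×10^-4 m·K/W
ΣR = 1.662×10^-4 m·K/W
ΔT = Q'·ΣR = 5.58×10^5 × 1.662×10^-4 = 92.74 K
Heat flows outward, so T_out = T_in − ΔT = 104 − 92.74 = 11.3 °C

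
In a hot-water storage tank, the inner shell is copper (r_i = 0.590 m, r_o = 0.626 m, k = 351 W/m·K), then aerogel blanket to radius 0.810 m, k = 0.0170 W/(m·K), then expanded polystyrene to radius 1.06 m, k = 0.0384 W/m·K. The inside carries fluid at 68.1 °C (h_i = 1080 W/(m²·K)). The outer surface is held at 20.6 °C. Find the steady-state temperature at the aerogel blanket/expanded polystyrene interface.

T = 33.0 °C

Series thermal resistances, inner to outer:
  R_conv,in = 1/(4πr²h) = 1/(4π·0.590²·1080) = 2.117×10^-4 K/W
  R_copper = (1/0.590 − 1/0.626)/(4πk) = 0.09747/(4π·351) = 2.210×10^-5 K/W
  R_aerogel blanket = (1/0.626 − 1/0.810)/(4πk) = 0.3629/(4π·0.0170) = 1.699 K/W
  R_expanded polystyrene = (1/0.810 − 1/1.06)/(4πk) = 0.2912/(4π·0.0384) = 0.6034 K/W
ΣR = 2.117×10^-4 + 2.210×10^-5 + 1.699 + 0.6034 = 2.303 K/W
Q = ΔT/ΣR = (68.1 °C − 20.6 °C)/2.303 = 20.63 W
From the inner boundary to the aerogel blanket/expanded polystyrene interface, ΣR_partial = 1.699 K/W.
T_interface = T_in − Q·ΣR_partial = 68.1 °C − (20.63)(1.699) = 33.0 °C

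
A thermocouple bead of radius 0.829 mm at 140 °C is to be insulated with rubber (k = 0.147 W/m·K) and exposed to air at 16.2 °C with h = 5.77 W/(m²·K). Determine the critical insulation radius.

For a sphere, r_cr = 2k_ins/h = 2·0.147/5.77 = 0.0510 m = 5.10 cm

r_cr = 5.10 cm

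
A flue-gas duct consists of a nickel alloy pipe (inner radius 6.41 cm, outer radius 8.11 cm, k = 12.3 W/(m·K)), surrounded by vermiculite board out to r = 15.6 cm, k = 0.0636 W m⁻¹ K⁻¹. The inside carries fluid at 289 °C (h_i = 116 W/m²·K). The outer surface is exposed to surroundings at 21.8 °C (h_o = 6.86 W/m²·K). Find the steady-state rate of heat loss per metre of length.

Series thermal resistances, inner to outer:
  R'_conv,in = 1/(2πr h) = 1/(2π·0.0641·116) = 0.02140 m·K/W
  R'_nickel alloy = ln(0.0811/0.0641)/(2πk) = 0.2352/(2π·12.3) = 0.003044 m·K/W
  R'_vermiculite board = ln(0.156/0.0811)/(2πk) = 0.6542/(2π·0.0636) = 1.637 m·K/W
  R'_conv,out = 1/(2πr h) = 1/(2π·0.156·6.86) = 0.1487 m·K/W
ΣR = 0.02140 + 0.003044 + 1.637 + 0.1487 = 1.810 m·K/W
Q' = ΔT/ΣR = (289 °C − 21.8 °C)/1.810 = 148 W/m

Q' = 148 W/m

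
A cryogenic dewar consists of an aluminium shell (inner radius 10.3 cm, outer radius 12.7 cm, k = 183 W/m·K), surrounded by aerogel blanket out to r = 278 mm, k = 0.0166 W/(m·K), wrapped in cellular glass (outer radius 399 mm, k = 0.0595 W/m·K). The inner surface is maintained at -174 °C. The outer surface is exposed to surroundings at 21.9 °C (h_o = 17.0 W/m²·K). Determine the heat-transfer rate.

Series thermal resistances, inner to outer:
  R_aluminium = (1/0.103 − 1/0.127)/(4πk) = 1.835/(4π·183) = 7.978×10^-4 K/W
  R_aerogel blanket = (1/0.127 − 1/0.278)/(4πk) = 4.277/(4π·0.0166) = 20.50 K/W
  R_cellular glass = (1/0.278 − 1/0.399)/(4πk) = 1.091/(4π·0.0595) = 1.459 K/W
  R_conv,out = 1/(4πr²h) = 1/(4π·0.399²·17.0) = 0.02940 K/W
ΣR = 7.978×10^-4 + 20.50 + 1.459 + 0.02940 = 21.99 K/W
Q = ΔT/ΣR = (-174 °C − 21.9 °C)/21.99 = -8.91 W
(Negative Q ⇒ heat flows inward; heat gain = 8.91 W.)

Q = 8.91 W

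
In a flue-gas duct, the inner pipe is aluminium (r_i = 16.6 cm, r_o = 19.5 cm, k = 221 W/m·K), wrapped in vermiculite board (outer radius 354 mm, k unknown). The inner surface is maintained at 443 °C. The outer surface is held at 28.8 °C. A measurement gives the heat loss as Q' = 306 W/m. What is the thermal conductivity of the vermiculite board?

k = 0.0701 W/m·K

ΣR = ΔT/Q' = |443 − 28.8|/306 = 1.354 m·K/W
Known resistances:
  R'_aluminium = ln(0.195/0.166)/(2πk) = 0.1610/(2π·221) = 1.160×10^-4 m·K/W
R_vermiculite board = ΣR − ΣR_known = 1.354 − 1.160×10^-4 = 1.354 m·K/W
ln(r₂/r₁)/(2πk) = 1.354 ⇒ k = 0.5963/(2π·1.354) = 0.0701 W/m·K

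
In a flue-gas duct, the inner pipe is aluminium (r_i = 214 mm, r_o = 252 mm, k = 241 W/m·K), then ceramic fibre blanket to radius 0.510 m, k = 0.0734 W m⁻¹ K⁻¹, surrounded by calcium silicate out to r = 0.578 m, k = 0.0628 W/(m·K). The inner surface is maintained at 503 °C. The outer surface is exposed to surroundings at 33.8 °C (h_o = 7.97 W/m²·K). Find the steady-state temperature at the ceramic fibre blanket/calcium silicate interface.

Treat each layer as a resistance in series:
  R'_aluminium = ln(0.252/0.214)/(2πk) = 0.1635/(2π·241) = 1.079×10^-4 m·K/W
  R'_ceramic fibre blanket = ln(0.510/0.252)/(2πk) = 0.7050/(2π·0.0734) = 1.529 m·K/W
  R'_calcium silicate = ln(0.578/0.510)/(2πk) = 0.1252/(2π·0.0628) = 0.3172 m·K/W
  R'_conv,out = 1/(2πr h) = 1/(2π·0.578·7.97) = 0.03455 m·K/W
ΣR = 1.079×10^-4 + 1.529 + 0.3172 + 0.03455 = 1.881 m·K/W
Q' = ΔT/ΣR = (503 °C − 33.8 °C)/1.881 = 249.4 W/m
From the inner boundary to the ceramic fibre blanket/calcium silicate interface, ΣR_partial = 1.529 m·K/W.
T_interface = T_in − Q'·ΣR_partial = 503 °C − (249.4)(1.529) = 122 °C

T = 122 °C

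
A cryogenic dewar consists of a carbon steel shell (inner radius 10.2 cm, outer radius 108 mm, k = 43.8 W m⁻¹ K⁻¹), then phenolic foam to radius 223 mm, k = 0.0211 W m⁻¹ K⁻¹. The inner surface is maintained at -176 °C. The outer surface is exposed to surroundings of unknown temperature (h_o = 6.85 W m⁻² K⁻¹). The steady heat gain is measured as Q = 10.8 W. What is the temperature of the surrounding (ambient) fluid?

T_out = 21.0 °C

Series resistances:
  R_carbon steel = (1/0.102 − 1/0.108)/(4πk) = 0.5447/(4π·43.8) = 9.896×10^-4 K/W
  R_phenolic foam = (1/0.108 − 1/0.223)/(4πk) = 4.775/(4π·0.0211) = 18.01 K/W
  R_conv,out = 1/(4πr²h) = 1/(4π·0.223²·6.85) = 0.2336 K/W
ΣR = 18.24 K/W
ΔT = Q·ΣR = 10.8 × 18.24 = 197.0 K
Heat flows inward, so T_out = T_in + ΔT = -176 + 197.0 = 21.0 °C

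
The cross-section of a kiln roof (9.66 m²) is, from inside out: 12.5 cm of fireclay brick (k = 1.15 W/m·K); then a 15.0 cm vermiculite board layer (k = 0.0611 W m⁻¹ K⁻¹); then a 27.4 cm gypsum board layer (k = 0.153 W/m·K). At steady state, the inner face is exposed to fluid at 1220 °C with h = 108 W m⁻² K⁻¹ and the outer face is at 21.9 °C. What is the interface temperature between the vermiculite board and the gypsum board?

T = 514 °C

Treat each layer as a resistance in series:
  R_conv,in = 1/(hA) = 1/(108·9.66) = 9.585×10^-4 K/W
  R_fireclay brick = L/(kA) = 0.125/(1.15·9.66) = 0.01125 K/W
  R_vermiculite board = L/(kA) = 0.150/(0.0611·9.66) = 0.2541 K/W
  R_gypsum board = L/(kA) = 0.274/(0.153·9.66) = 0.1854 K/W
ΣR = 9.585×10^-4 + 0.01125 + 0.2541 + 0.1854 = 0.4517 K/W
Q = ΔT/ΣR = (1220 °C − 21.9 °C)/0.4517 = 2652 W
From the inner boundary to the vermiculite board/gypsum board interface, ΣR_partial = 0.2663 K/W.
T_interface = T_in − Q·ΣR_partial = 1220 °C − (2652)(0.2663) = 514 °C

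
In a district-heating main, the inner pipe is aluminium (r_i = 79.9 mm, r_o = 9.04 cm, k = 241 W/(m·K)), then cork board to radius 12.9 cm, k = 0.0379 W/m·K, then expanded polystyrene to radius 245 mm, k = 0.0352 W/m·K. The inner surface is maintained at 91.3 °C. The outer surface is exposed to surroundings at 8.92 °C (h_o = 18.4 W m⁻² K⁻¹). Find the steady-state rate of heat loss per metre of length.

Treat each layer as a resistance in series:
  R'_aluminium = ln(0.0904/0.0799)/(2πk) = 0.1235/(2π·241) = 8.154×10^-5 m·K/W
  R'_cork board = ln(0.129/0.0904)/(2πk) = 0.3556/(2π·0.0379) = 1.493 m·K/W
  R'_expanded polystyrene = ln(0.245/0.129)/(2πk) = 0.6414/(2π·0.0352) = 2.900 m·K/W
  R'_conv,out = 1/(2πr h) = 1/(2π·0.245·18.4) = 0.03531 m·K/W
ΣR = 8.154×10^-5 + 1.493 + 2.900 + 0.03531 = 4.428 m·K/W
Q' = ΔT/ΣR = (91.3 °C − 8.92 °C)/4.428 = 18.6 W/m

Q' = 18.6 W/m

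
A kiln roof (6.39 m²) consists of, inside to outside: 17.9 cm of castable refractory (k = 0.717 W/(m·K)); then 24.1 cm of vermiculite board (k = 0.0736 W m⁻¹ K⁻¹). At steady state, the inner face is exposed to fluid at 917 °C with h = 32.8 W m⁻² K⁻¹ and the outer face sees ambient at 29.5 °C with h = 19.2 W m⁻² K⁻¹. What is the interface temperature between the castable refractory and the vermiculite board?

Treat each layer as a resistance in series:
  R_conv,in = 1/(hA) = 1/(32.8·6.39) = 0.004771 K/W
  R_castable refractory = L/(kA) = 0.179/(0.717·6.39) = 0.03907 K/W
  R_vermiculite board = L/(kA) = 0.241/(0.0736·6.39) = 0.5124 K/W
  R_conv,out = 1/(hA) = 1/(19.2·6.39) = 0.008151 K/W
ΣR = 0.004771 + 0.03907 + 0.5124 + 0.008151 = 0.5644 K/W
Q = ΔT/ΣR = (917 °C − 29.5 °C)/0.5644 = 1572 W
From the inner boundary to the castable refractory/vermiculite board interface, ΣR_partial = 0.04384 K/W.
T_interface = T_in − Q·ΣR_partial = 917 °C − (1572)(0.04384) = 848 °C

T = 848 °C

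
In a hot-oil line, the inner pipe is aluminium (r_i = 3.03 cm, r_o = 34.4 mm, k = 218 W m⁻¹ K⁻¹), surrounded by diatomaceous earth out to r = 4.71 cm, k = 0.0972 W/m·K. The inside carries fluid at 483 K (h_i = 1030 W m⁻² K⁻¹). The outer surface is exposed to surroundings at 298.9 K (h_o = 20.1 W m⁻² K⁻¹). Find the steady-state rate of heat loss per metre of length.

Resistance network (inner→outer):
  R'_conv,in = 1/(2πr h) = 1/(2π·0.0303·1030) = 0.005100 m·K/W
  R'_aluminium = ln(0.0344/0.0303)/(2πk) = 0.1269/(2π·218) = 9.265×10^-5 m·K/W
  R'_diatomaceous earth = ln(0.0471/0.0344)/(2πk) = 0.3142/(2π·0.0972) = 0.5145 m·K/W
  R'_conv,out = 1/(2πr h) = 1/(2π·0.0471·20.1) = 0.1681 m·K/W
ΣR = 0.005100 + 9.265×10^-5 + 0.5145 + 0.1681 = 0.6878 m·K/W
Q' = ΔT/ΣR = (483 K − 298.9 K)/0.6878 = 268 W/m

Q' = 268 W/m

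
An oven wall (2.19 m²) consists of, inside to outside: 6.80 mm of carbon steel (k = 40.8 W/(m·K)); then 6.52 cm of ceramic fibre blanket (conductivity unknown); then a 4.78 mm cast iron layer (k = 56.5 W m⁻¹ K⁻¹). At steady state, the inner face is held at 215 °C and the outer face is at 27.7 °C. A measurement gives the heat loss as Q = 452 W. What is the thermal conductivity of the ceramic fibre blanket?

ΣR = ΔT/Q = |215 − 27.7|/452 = 0.4144 K/W
Known resistances:
  R_carbon steel = L/(kA) = 0.00680/(40.8·2.19) = 7.610×10^-5 K/W
  R_cast iron = L/(kA) = 0.00478/(56.5·2.19) = 3.863×10^-5 K/W
R_ceramic fibre blanket = ΣR − ΣR_known = 0.4144 − 1.147×10^-4 = 0.4143 K/W
L/(kA) = 0.4143 ⇒ k = 0.0652/(0.4143·2.19) = 0.0719 W/m·K

k = 0.0719 W/m·K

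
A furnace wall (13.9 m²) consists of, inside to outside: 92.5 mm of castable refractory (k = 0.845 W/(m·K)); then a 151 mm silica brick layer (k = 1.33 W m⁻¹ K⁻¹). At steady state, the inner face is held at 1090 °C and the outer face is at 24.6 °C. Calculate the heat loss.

Q = 66.4 kW

Series thermal resistances, inner to outer:
  R_castable refractory = L/(kA) = 0.0925/(0.845·13.9) = 0.007875 K/W
  R_silica brick = L/(kA) = 0.151/(1.33·13.9) = 0.008168 K/W
ΣR = 0.007875 + 0.008168 = 0.01604 K/W
Q = ΔT/ΣR = (1090 °C − 24.6 °C)/0.01604 = 66400 W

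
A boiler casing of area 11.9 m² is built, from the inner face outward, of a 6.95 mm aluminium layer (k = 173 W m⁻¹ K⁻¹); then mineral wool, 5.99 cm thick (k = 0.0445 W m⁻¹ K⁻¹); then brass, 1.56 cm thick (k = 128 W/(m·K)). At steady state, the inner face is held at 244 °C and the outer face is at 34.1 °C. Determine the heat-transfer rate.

Series thermal resistances, inner to outer:
  R_aluminium = L/(kA) = 0.00695/(173·11.9) = 3.376×10^-6 K/W
  R_mineral wool = L/(kA) = 0.0599/(0.0445·11.9) = 0.1131 K/W
  R_brass = L/(kA) = 0.0156/(128·11.9) = 1.024×10^-5 K/W
ΣR = 3.376×10^-6 + 0.1131 + 1.024×10^-5 = 0.1131 K/W
Q = ΔT/ΣR = (244 °C − 34.1 °C)/0.1131 = 1860 W

Q = 1860 W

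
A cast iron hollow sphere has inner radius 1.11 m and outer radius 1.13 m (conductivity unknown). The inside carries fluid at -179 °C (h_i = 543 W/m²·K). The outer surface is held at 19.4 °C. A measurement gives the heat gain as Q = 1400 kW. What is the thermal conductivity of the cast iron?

ΣR = ΔT/Q = |-179 − 19.4|/1.40×10^6 = 1.417×10^-4 K/W
Known resistances:
  R_conv,in = 1/(4πr²h) = 1/(4π·1.11²·543) = 1.189×10^-4 K/W
R_cast iron = ΣR − ΣR_known = 1.417×10^-4 − 1.189×10^-4 = 2.280×10^-5 K/W
(1/r₁−1/r₂)/(4πk) = 2.280×10^-5 ⇒ k = 0.01595/(4π·2.280×10^-5) = 55.7 W/m·K

k = 55.7 W/m·K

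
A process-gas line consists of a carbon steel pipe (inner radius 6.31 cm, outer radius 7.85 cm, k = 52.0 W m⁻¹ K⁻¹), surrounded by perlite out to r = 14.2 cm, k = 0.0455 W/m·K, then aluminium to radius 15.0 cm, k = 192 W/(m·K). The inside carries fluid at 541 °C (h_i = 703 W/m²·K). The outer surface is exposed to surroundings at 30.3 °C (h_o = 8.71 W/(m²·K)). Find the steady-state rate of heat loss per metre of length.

Q' = 232 W/m

Treat each layer as a resistance in series:
  R'_conv,in = 1/(2πr h) = 1/(2π·0.0631·703) = 0.003588 m·K/W
  R'_carbon steel = ln(0.0785/0.0631)/(2πk) = 0.2184/(2π·52.0) = 6.684×10^-4 m·K/W
  R'_perlite = ln(0.142/0.0785)/(2πk) = 0.5927/(2π·0.0455) = 2.073 m·K/W
  R'_aluminium = ln(0.150/0.142)/(2πk) = 0.05481/(2π·192) = 4.543×10^-5 m·K/W
  R'_conv,out = 1/(2πr h) = 1/(2π·0.150·8.71) = 0.1218 m·K/W
ΣR = 0.003588 + 6.684×10^-4 + 2.073 + 4.543×10^-5 + 0.1218 = 2.199 m·K/W
Q' = ΔT/ΣR = (541 °C − 30.3 °C)/2.199 = 232 W/m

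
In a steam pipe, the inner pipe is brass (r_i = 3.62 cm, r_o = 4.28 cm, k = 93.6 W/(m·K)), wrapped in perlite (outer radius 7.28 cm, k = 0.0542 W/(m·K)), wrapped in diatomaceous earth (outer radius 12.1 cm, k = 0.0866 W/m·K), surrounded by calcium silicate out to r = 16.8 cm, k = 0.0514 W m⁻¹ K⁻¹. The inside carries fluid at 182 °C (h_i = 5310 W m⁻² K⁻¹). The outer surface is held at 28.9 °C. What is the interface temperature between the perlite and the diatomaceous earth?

Treat each layer as a resistance in series:
  R'_conv,in = 1/(2πr h) = 1/(2π·0.0362·5310) = 8.280×10^-4 m·K/W
  R'_brass = ln(0.0428/0.0362)/(2πk) = 0.1675/(2π·93.6) = 2.848×10^-4 m·K/W
  R'_perlite = ln(0.0728/0.0428)/(2πk) = 0.5312/(2π·0.0542) = 1.560 m·K/W
  R'_diatomaceous earth = ln(0.121/0.0728)/(2πk) = 0.5081/(2π·0.0866) = 0.9337 m·K/W
  R'_calcium silicate = ln(0.168/0.121)/(2πk) = 0.3282/(2π·0.0514) = 1.016 m·K/W
ΣR = 8.280×10^-4 + 2.848×10^-4 + 1.560 + 0.9337 + 1.016 = 3.511 m·K/W
Q' = ΔT/ΣR = (182 °C − 28.9 °C)/3.511 = 43.61 W/m
From the inner boundary to the perlite/diatomaceous earth interface, ΣR_partial = 1.561 m·K/W.
T_interface = T_in − Q'·ΣR_partial = 182 °C − (43.61)(1.561) = 114 °C

T = 114 °C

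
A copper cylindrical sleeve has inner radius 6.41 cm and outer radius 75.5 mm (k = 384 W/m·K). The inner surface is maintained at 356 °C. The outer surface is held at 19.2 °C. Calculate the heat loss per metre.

Q' = 4960 kW/m

Q' = 2πk·ΔT/ln(r₂/r₁) = 2π × 384 × 336.8 / ln(0.0755/0.0641) = 4.96×10^6 W/m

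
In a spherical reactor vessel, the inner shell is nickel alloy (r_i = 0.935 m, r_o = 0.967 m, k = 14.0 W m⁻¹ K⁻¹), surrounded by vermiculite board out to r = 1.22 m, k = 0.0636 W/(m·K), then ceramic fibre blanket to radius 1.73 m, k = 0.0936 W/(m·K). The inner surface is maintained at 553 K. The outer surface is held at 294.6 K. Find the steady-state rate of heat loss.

Q = 545 W

Series thermal resistances, inner to outer:
  R_nickel alloy = (1/0.935 − 1/0.967)/(4πk) = 0.03539/(4π·14.0) = 2.012×10^-4 K/W
  R_vermiculite board = (1/0.967 − 1/1.22)/(4πk) = 0.2145/(4π·0.0636) = 0.2683 K/W
  R_ceramic fibre blanket = (1/1.22 − 1/1.73)/(4πk) = 0.2416/(4π·0.0936) = 0.2054 K/W
ΣR = 2.012×10^-4 + 0.2683 + 0.2054 = 0.4739 K/W
Q = ΔT/ΣR = (553 K − 294.6 K)/0.4739 = 545 W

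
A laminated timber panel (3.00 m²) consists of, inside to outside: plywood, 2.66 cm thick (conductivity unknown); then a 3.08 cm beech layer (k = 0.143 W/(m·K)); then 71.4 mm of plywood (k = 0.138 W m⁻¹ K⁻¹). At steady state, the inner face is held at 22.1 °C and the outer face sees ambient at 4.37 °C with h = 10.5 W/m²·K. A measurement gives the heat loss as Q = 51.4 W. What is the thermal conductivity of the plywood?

k = 0.129 W/m·K

ΣR = ΔT/Q = |22.1 − 4.37|/51.4 = 0.3449 K/W
Known resistances:
  R_beech = L/(kA) = 0.0308/(0.143·3.00) = 0.07179 K/W
  R_plywood = L/(kA) = 0.0714/(0.138·3.00) = 0.1725 K/W
  R_conv,out = 1/(hA) = 1/(10.5·3.00) = 0.03175 K/W
R_plywood = ΣR − ΣR_known = 0.3449 − 0.2760 = 0.06890 K/W
L/(kA) = 0.06890 ⇒ k = 0.0266/(0.06890·3.00) = 0.129 W/m·K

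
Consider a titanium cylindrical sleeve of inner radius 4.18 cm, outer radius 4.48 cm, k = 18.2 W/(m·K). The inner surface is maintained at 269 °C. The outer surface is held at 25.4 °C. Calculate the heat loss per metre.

Q' = 2πk·ΔT/ln(r₂/r₁) = 2π × 18.2 × 243.6 / ln(0.0448/0.0418) = 4.02×10^5 W/m

Q' = 402 kW/m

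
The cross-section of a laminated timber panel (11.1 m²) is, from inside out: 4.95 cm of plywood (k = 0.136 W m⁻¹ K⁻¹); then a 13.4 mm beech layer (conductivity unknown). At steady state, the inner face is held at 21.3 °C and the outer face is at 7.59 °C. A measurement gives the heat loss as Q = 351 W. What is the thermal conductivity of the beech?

ΣR = ΔT/Q = |21.3 − 7.59|/351 = 0.03906 K/W
Known resistances:
  R_plywood = L/(kA) = 0.0495/(0.136·11.1) = 0.03279 K/W
R_beech = ΣR − ΣR_known = 0.03906 − 0.03279 = 0.006270 K/W
L/(kA) = 0.006270 ⇒ k = 0.0134/(0.006270·11.1) = 0.193 W/m·K

k = 0.193 W/m·K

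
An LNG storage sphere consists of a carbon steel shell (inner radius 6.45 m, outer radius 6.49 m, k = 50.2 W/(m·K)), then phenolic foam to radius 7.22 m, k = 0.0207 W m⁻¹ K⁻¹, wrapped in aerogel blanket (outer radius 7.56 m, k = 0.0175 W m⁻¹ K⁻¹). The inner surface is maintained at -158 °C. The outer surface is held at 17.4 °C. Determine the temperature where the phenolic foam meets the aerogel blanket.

T = -38.9 °C

Resistance network (inner→outer):
  R_carbon steel = (1/6.45 − 1/6.49)/(4πk) = 9.556×10^-4/(4π·50.2) = 1.515×10^-6 K/W
  R_phenolic foam = (1/6.49 − 1/7.22)/(4πk) = 0.01558/(4π·0.0207) = 0.05989 K/W
  R_aerogel blanket = (1/7.22 − 1/7.56)/(4πk) = 0.006229/(4π·0.0175) = 0.02833 K/W
ΣR = 1.515×10^-6 + 0.05989 + 0.02833 = 0.08822 K/W
Q = ΔT/ΣR = (-158 °C − 17.4 °C)/0.08822 = -1988 W
From the inner boundary to the phenolic foam/aerogel blanket interface, ΣR_partial = 0.05989 K/W.
T_interface = T_in − Q·ΣR_partial = -158 °C − (-1988)(0.05989) = -38.9 °C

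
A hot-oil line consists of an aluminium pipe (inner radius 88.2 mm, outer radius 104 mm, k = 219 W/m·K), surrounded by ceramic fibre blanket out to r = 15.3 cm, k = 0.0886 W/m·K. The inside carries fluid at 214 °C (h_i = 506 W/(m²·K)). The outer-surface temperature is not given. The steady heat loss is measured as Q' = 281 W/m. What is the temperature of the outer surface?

Sum the resistances:
  R'_conv,in = 1/(2πr h) = 1/(2π·0.0882·506) = 0.003566 m·K/W
  R'_aluminium = ln(0.104/0.0882)/(2πk) = 0.1648/(2π·219) = 1.198×10^-4 m·K/W
  R'_ceramic fibre blanket = ln(0.153/0.104)/(2πk) = 0.3860/(2π·0.0886) = 0.6935 m·K/W
ΣR = 0.6972 m·K/W
ΔT = Q'·ΣR = 281 × 0.6972 = 195.9 K
Heat flows outward, so T_out = T_in − ΔT = 214 − 195.9 = 18.1 °C

T_out = 18.1 °C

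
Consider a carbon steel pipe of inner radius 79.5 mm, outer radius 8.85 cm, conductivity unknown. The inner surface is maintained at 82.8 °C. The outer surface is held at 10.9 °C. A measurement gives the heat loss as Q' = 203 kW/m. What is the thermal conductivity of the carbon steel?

k = 48.2 W/m·K

ΣR = ΔT/Q' = |82.8 − 10.9|/2.03×10^5 = 3.542×10^-4 m·K/W
ln(r₂/r₁)/(2πk) = 3.542×10^-4 ⇒ k = 0.1072/(2π·3.542×10^-4) = 48.2 W/m·K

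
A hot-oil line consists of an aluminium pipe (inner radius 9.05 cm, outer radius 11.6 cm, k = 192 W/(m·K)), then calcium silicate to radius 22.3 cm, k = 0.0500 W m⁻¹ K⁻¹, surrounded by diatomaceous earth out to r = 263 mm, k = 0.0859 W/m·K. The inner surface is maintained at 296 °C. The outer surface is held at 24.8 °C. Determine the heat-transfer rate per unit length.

Resistance network (inner→outer):
  R'_aluminium = ln(0.116/0.0905)/(2πk) = 0.2482/(2π·192) = 2.058×10^-4 m·K/W
  R'_calcium silicate = ln(0.223/0.116)/(2πk) = 0.6536/(2π·0.0500) = 2.080 m·K/W
  R'_diatomaceous earth = ln(0.263/0.223)/(2πk) = 0.1650/(2π·0.0859) = 0.3057 m·K/W
ΣR = 2.058×10^-4 + 2.080 + 0.3057 = 2.386 m·K/W
Q' = ΔT/ΣR = (296 °C − 24.8 °C)/2.386 = 114 W/m

Q' = 114 W/m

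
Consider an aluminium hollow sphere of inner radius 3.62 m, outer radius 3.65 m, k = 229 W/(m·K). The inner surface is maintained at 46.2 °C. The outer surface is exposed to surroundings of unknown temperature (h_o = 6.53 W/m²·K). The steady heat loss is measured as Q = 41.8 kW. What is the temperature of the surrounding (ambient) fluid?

Sum the resistances:
  R_aluminium = (1/3.62 − 1/3.65)/(4πk) = 0.002270/(4π·229) = 7.890×10^-7 K/W
  R_conv,out = 1/(4πr²h) = 1/(4π·3.65²·6.53) = 9.147×10^-4 K/W
ΣR = 9.155×10^-4 K/W
ΔT = Q·ΣR = 41800 × 9.155×10^-4 = 38.27 K
Heat flows outward, so T_out = T_in − ΔT = 46.2 − 38.27 = 7.93 °C

T_out = 7.93 °C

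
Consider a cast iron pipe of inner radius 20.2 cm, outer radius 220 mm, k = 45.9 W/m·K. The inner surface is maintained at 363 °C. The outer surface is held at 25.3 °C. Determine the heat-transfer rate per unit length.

Q' = 1140 kW/m

Q' = 2πk·ΔT/ln(r₂/r₁) = 2π × 45.9 × 337.7 / ln(0.220/0.202) = 1.14×10^6 W/m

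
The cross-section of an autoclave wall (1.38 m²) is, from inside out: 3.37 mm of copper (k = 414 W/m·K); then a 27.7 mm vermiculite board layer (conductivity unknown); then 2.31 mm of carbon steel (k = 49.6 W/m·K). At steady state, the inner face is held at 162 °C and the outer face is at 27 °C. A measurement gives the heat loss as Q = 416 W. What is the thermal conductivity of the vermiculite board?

k = 0.0619 W/m·K

ΣR = ΔT/Q = |162 − 27|/416 = 0.3245 K/W
Known resistances:
  R_copper = L/(kA) = 0.00337/(414·1.38) = 5.899×10^-6 K/W
  R_carbon steel = L/(kA) = 0.00231/(49.6·1.38) = 3.375×10^-5 K/W
R_vermiculite board = ΣR − ΣR_known = 0.3245 − 3.965×10^-5 = 0.3245 K/W
L/(kA) = 0.3245 ⇒ k = 0.0277/(0.3245·1.38) = 0.0619 W/m·K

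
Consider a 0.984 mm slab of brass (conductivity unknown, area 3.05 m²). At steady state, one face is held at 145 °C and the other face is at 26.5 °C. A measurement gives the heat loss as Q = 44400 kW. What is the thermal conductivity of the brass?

ΣR = ΔT/Q = |145 − 26.5|/4.44×10^7 = 2.669×10^-6 K/W
L/(kA) = 2.669×10^-6 ⇒ k = 9.84×10^-4/(2.669×10^-6·3.05) = 121 W/m·K

k = 121 W/m·K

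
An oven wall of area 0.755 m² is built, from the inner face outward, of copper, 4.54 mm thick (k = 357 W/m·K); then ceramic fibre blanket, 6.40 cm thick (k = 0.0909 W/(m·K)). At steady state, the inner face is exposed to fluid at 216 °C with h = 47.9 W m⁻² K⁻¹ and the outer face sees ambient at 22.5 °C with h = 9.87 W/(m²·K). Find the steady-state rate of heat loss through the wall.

Series thermal resistances, inner to outer:
  R_conv,in = 1/(hA) = 1/(47.9·0.755) = 0.02765 K/W
  R_copper = L/(kA) = 0.00454/(357·0.755) = 1.684×10^-5 K/W
  R_ceramic fibre blanket = L/(kA) = 0.0640/(0.0909·0.755) = 0.9325 K/W
  R_conv,out = 1/(hA) = 1/(9.87·0.755) = 0.1342 K/W
ΣR = 0.02765 + 1.684×10^-5 + 0.9325 + 0.1342 = 1.094 K/W
Q = ΔT/ΣR = (216 °C − 22.5 °C)/1.094 = 177 W

Q = 177 W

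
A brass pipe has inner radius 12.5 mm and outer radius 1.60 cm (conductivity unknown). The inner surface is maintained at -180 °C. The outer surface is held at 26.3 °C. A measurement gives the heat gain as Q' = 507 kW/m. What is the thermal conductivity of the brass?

ΣR = ΔT/Q' = |-180 − 26.3|/5.07×10^5 = 4.069×10^-4 m·K/W
ln(r₂/r₁)/(2πk) = 4.069×10^-4 ⇒ k = 0.2469/(2π·4.069×10^-4) = 96.6 W/m·K

k = 96.6 W/m·K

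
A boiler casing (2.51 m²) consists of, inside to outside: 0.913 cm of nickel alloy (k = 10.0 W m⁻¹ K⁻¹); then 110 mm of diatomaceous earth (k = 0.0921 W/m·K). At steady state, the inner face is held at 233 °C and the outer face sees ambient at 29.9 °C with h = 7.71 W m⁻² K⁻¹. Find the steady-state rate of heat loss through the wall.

Q = 385 W

Resistance network (inner→outer):
  R_nickel alloy = L/(kA) = 0.00913/(10.0·2.51) = 3.637×10^-4 K/W
  R_diatomaceous earth = L/(kA) = 0.110/(0.0921·2.51) = 0.4758 K/W
  R_conv,out = 1/(hA) = 1/(7.71·2.51) = 0.05167 K/W
ΣR = 3.637×10^-4 + 0.4758 + 0.05167 = 0.5278 K/W
Q = ΔT/ΣR = (233 °C − 29.9 °C)/0.5278 = 385 W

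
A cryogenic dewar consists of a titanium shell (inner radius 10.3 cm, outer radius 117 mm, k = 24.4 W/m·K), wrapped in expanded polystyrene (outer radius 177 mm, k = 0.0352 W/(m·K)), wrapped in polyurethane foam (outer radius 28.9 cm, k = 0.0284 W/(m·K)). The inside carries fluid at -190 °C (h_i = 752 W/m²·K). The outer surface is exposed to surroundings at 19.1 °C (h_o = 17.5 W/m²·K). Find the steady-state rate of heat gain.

Resistance network (inner→outer):
  R_conv,in = 1/(4πr²h) = 1/(4π·0.103²·752) = 0.009975 K/W
  R_titanium = (1/0.103 − 1/0.117)/(4πk) = 1.162/(4π·24.4) = 0.003789 K/W
  R_expanded polystyrene = (1/0.117 − 1/0.177)/(4πk) = 2.897/(4π·0.0352) = 6.550 K/W
  R_polyurethane foam = (1/0.177 − 1/0.289)/(4πk) = 2.190/(4π·0.0284) = 6.135 K/W
  R_conv,out = 1/(4πr²h) = 1/(4π·0.289²·17.5) = 0.05444 K/W
ΣR = 0.009975 + 0.003789 + 6.550 + 6.135 + 0.05444 = 12.75 K/W
Q = ΔT/ΣR = (-190 °C − 19.1 °C)/12.75 = -16.4 W
(Negative Q ⇒ heat flows inward; heat gain = 16.4 W.)

Q = 16.4 W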